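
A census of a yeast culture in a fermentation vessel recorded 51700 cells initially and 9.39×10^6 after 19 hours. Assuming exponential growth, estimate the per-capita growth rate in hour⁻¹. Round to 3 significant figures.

From N(t) = N₀·e^(rt): e^(r·19) = 9.39×10^6/51700 = 181.62.
r·19 = ln(181.62) = 5.2019, so r = 5.2019/19 = 0.27379.

0.274 per hour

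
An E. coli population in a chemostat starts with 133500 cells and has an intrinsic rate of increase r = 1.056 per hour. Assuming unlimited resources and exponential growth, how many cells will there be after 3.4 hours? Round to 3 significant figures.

4840000 cells

N(t) = N₀·e^(rt) = 133500 × e^(1.056×3.4) = 133500 × e^3.59.
e^3.59 ≈ 36.249, so N ≈ 133500 × 36.249 = 4.839184×10^6.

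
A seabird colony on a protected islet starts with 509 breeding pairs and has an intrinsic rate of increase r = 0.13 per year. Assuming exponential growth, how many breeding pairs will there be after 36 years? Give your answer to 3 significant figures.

N(t) = N₀·e^(rt) = 509 × e^(0.13×36) = 509 × e^4.68.
e^4.68 ≈ 107.77, so N ≈ 509 × 107.77 = 54855.

54900 breeding pairs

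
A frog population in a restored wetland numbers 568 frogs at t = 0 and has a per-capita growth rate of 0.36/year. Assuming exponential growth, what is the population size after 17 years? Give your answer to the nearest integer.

258363 frogs

N(t) = N₀·e^(rt) = 568 × e^(0.36×17) = 568 × e^6.12.
e^6.12 ≈ 454.86, so N ≈ 568 × 454.86 = 258363.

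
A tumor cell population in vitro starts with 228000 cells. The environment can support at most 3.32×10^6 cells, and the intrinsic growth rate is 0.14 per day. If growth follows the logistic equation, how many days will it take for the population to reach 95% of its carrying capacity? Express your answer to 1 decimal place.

39.7 days

A = (K − N₀)/N₀ = (3.32×10^6 − 228000)/228000 = 13.561.
Solve 3.32×10^6/(1 + 13.561·e^(−0.14t)) = 3.154×10^6: 1 + 13.561·e^(−0.14t) = 1.0526, so e^(−0.14t) = 0.00388098.
−0.14·t = ln(0.00388098) = -5.5517, so t = 5.5517/0.14 = 39.655.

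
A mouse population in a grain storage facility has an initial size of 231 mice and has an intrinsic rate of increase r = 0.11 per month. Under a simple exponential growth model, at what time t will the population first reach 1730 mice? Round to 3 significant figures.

18.3 months

Set N₀·e^(rt) = 1730: e^(0.11·t) = 1730/231 = 7.4892.
0.11·t = ln(7.4892) = 2.0135, so t = 2.0135/0.11 = 18.304.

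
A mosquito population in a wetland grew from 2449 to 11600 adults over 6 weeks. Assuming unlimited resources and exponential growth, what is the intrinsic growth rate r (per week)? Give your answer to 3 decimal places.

From N(t) = N₀·e^(rt): e^(r·6) = 11600/2449 = 4.7366.
r·6 = ln(4.7366) = 1.5553, so r = 1.5553/6 = 0.25922.

0.259 per week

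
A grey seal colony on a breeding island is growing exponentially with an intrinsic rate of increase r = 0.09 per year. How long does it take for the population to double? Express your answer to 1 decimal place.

7.7 years

Doubling time t_d = ln(2)/r = 0.6931/0.09 = 7.7016.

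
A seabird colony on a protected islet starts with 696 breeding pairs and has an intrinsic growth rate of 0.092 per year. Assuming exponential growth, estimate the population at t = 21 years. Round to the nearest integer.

4805 breeding pairs

N(t) = N₀·e^(rt) = 696 × e^(0.092×21) = 696 × e^1.932.
e^1.932 ≈ 6.9033, so N ≈ 696 × 6.9033 = 4804.7.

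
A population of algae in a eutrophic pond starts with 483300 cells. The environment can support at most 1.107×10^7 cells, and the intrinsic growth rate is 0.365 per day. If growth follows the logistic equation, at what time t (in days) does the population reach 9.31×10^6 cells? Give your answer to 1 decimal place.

A = (K − N₀)/N₀ = (1.107×10^7 − 483300)/483300 = 21.905.
Solve 1.107×10^7/(1 + 21.905·e^(−0.365t)) = 9.31×10^6: 1 + 21.905·e^(−0.365t) = 1.189, so e^(−0.365t) = 0.00863017.
−0.365·t = ln(0.00863017) = -4.7525, so t = 4.7525/0.365 = 13.021.

13.0 days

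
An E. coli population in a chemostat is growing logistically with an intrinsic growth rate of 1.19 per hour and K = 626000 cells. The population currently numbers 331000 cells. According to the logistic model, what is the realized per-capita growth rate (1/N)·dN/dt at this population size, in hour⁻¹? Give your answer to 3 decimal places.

0.561 per hour

(1/N)·dN/dt = r(1 − N/K) = 1.19 × (1 − 331000/626000).
= 1.19 × 0.47125 = 0.56078.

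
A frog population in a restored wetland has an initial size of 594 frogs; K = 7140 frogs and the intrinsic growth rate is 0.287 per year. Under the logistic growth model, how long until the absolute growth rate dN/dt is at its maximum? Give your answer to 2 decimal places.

8.36 years

Logistic growth is fastest at N = K/2 = 3570.
A = (K − N₀)/N₀ = 11.02. Set K/(1 + A·e^(−rt)) = K/2 → A·e^(−rt) = 1.
e^(−0.287t) = 1/11.02 = 0.0907424, so t = ln(11.02)/0.287 = 2.3997/0.287 = 8.3614.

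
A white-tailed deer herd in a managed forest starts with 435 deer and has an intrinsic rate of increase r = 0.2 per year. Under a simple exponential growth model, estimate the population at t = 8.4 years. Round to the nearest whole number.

2334 deer

N(t) = N₀·e^(rt) = 435 × e^(0.2×8.4) = 435 × e^1.68.
e^1.68 ≈ 5.3656, so N ≈ 435 × 5.3656 = 2334.02.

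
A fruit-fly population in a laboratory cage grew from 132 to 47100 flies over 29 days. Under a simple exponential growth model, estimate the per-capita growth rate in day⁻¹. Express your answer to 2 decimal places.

From N(t) = N₀·e^(rt): e^(r·29) = 47100/132 = 356.82.
r·29 = ln(356.82) = 5.8772, so r = 5.8772/29 = 0.20266.

0.20 per day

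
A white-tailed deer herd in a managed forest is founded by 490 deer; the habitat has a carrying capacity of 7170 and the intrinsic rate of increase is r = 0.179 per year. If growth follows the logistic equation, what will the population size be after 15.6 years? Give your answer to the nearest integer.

3907 deer

A = (K − N₀)/N₀ = (7170 − 490)/490 = 13.633.
N(t) = K/(1 + A·e^(−rt)) = 7170/(1 + 13.633×e^(−0.179×15.6)).
e^(−2.792) = 0.061274; denominator = 1 + 13.633×0.061274 = 1.8353.
N = 7170/1.8353 = 3906.66.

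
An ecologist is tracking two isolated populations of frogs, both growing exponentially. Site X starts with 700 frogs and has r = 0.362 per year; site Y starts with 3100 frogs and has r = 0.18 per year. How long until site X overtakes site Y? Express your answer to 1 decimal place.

Set 700·e^(0.362t) = 3100·e^(0.18t).
e^((0.362 − 0.18)t) = 3100/700 → e^(0.182·t) = 4.4286.
0.182·t = ln(4.4286) = 1.4881, so t = 1.4881/0.182 = 8.1762.

8.2 years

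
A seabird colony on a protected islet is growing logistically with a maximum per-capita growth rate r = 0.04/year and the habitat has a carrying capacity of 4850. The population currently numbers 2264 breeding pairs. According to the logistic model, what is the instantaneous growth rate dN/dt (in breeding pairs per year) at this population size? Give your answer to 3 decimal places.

48.286 breeding pairs per year

dN/dt = rN(1 − N/K) = 0.04 × 2264 × (1 − 2264/4850).
1 − 2264/4850 = 0.5332; dN/dt = 0.04 × 2264 × 0.5332 = 48.286.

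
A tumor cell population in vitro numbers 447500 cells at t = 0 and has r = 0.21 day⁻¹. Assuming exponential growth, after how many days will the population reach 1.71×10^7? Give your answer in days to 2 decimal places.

Set N₀·e^(rt) = 1.71×10^7: e^(0.21·t) = 1.71×10^7/447500 = 38.212.
0.21·t = ln(38.212) = 3.6432, so t = 3.6432/0.21 = 17.348.

17.35 days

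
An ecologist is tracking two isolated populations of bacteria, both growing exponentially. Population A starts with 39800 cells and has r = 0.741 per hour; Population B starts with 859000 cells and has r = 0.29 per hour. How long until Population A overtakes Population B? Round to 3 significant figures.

6.81 hours

Set 39800·e^(0.741t) = 859000·e^(0.29t).
e^((0.741 − 0.29)t) = 859000/39800 → e^(0.451·t) = 21.583.
0.451·t = ln(21.583) = 3.0719, so t = 3.0719/0.451 = 6.8113.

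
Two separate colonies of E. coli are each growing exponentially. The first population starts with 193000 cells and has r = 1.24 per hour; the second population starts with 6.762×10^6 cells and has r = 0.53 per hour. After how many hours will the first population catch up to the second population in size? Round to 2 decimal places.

5.01 hours

Set 193000·e^(1.24t) = 6.762×10^6·e^(0.53t).
e^((1.24 − 0.53)t) = 6.762×10^6/193000 → e^(0.71·t) = 35.036.
0.71·t = ln(35.036) = 3.5564, so t = 3.5564/0.71 = 5.009.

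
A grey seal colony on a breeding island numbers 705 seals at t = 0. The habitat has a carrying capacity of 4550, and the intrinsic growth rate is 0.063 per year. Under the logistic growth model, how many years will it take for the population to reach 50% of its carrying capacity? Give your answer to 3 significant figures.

A = (K − N₀)/N₀ = (4550 − 705)/705 = 5.4539.
Solve 4550/(1 + 5.4539·e^(−0.063t)) = 2275: 1 + 5.4539·e^(−0.063t) = 2, so e^(−0.063t) = 0.183355.
−0.063·t = ln(0.183355) = -1.6963, so t = 1.6963/0.063 = 26.926.

26.9 years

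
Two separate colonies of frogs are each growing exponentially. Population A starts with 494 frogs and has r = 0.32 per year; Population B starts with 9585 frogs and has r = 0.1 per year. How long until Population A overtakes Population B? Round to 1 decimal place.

Set 494·e^(0.32t) = 9585·e^(0.1t).
e^((0.32 − 0.1)t) = 9585/494 → e^(0.22·t) = 19.403.
0.22·t = ln(19.403) = 2.9654, so t = 2.9654/0.22 = 13.479.

13.5 years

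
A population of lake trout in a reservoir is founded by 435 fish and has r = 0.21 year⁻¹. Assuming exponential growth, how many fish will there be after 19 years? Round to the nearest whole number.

N(t) = N₀·e^(rt) = 435 × e^(0.21×19) = 435 × e^3.99.
e^3.99 ≈ 54.055, so N ≈ 435 × 54.055 = 23513.9.

23514 fish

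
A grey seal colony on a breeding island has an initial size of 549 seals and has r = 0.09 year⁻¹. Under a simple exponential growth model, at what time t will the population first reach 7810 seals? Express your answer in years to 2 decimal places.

29.50 years

Set N₀·e^(rt) = 7810: e^(0.09·t) = 7810/549 = 14.226.
0.09·t = ln(14.226) = 2.6551, so t = 2.6551/0.09 = 29.501.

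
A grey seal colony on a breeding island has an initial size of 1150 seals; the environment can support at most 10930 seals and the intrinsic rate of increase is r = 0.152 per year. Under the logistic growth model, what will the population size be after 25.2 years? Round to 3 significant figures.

A = (K − N₀)/N₀ = (10930 − 1150)/1150 = 8.5043.
N(t) = K/(1 + A·e^(−rt)) = 10930/(1 + 8.5043×e^(−0.152×25.2)).
e^(−3.83) = 0.021701; denominator = 1 + 8.5043×0.021701 = 1.1846.
N = 10930/1.1846 = 9227.11.

9230 seals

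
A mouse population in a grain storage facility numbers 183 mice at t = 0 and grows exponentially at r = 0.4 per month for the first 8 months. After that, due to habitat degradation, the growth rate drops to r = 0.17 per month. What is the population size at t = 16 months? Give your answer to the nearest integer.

Phase 1: N(8) = 183·e^(0.4×8) = 183·e^3.2 = 4489.45.
Phase 2 runs for 16 − 8 = 8 months at r = 0.17.
N(16) = 4489.45·e^(0.17×8) = 4489.45·e^1.36 = 17491.8.

17492 mice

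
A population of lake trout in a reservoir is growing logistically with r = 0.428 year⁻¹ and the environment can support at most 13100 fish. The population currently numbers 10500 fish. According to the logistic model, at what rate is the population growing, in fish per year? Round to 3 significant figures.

892 fish per year

dN/dt = rN(1 − N/K) = 0.428 × 10500 × (1 − 10500/13100).
1 − 10500/13100 = 0.19847; dN/dt = 0.428 × 10500 × 0.19847 = 891.94.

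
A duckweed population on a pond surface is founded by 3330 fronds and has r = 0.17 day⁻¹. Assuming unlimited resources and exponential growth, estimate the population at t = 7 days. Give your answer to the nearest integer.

N(t) = N₀·e^(rt) = 3330 × e^(0.17×7) = 3330 × e^1.19.
e^1.19 ≈ 3.2871, so N ≈ 3330 × 3.2871 = 10946.

10946 fronds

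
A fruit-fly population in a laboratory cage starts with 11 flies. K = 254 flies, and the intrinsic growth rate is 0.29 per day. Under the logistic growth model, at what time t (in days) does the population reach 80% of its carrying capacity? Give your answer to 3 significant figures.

A = (K − N₀)/N₀ = (254 − 11)/11 = 22.091.
Solve 254/(1 + 22.091·e^(−0.29t)) = 203.2: 1 + 22.091·e^(−0.29t) = 1.25, so e^(−0.29t) = 0.0113169.
−0.29·t = ln(0.0113169) = -4.4815, so t = 4.4815/0.29 = 15.453.

15.5 days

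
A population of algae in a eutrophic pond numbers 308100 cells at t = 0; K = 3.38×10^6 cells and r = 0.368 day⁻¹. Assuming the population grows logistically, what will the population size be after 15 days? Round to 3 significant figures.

A = (K − N₀)/N₀ = (3.38×10^6 − 308100)/308100 = 9.9705.
N(t) = K/(1 + A·e^(−rt)) = 3.38×10^6/(1 + 9.9705×e^(−0.368×15)).
e^(−5.52) = 0.0040058; denominator = 1 + 9.9705×0.0040058 = 1.0399.
N = 3.38×10^6/1.0399 = 3.250187×10^6.

3250000 cells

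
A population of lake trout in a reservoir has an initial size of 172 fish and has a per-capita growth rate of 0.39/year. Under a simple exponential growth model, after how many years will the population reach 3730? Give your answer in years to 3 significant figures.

Set N₀·e^(rt) = 3730: e^(0.39·t) = 3730/172 = 21.686.
0.39·t = ln(21.686) = 3.0767, so t = 3.0767/0.39 = 7.8889.

7.89 years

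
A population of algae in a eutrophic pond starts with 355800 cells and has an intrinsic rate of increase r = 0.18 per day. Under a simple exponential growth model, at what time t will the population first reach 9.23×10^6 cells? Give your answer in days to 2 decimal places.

18.09 days

Set N₀·e^(rt) = 9.23×10^6: e^(0.18·t) = 9.23×10^6/355800 = 25.942.
0.18·t = ln(25.942) = 3.2558, so t = 3.2558/0.18 = 18.088.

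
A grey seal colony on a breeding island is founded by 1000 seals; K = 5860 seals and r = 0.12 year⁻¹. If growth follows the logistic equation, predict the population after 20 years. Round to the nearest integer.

A = (K − N₀)/N₀ = (5860 − 1000)/1000 = 4.86.
N(t) = K/(1 + A·e^(−rt)) = 5860/(1 + 4.86×e^(−0.12×20)).
e^(−2.4) = 0.090718; denominator = 1 + 4.86×0.090718 = 1.4409.
N = 5860/1.4409 = 4066.93.

4067 seals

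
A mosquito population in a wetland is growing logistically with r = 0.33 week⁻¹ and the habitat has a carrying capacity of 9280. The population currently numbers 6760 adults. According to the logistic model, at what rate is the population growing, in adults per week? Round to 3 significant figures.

dN/dt = rN(1 − N/K) = 0.33 × 6760 × (1 − 6760/9280).
1 − 6760/9280 = 0.27155; dN/dt = 0.33 × 6760 × 0.27155 = 605.78.

606 adults per week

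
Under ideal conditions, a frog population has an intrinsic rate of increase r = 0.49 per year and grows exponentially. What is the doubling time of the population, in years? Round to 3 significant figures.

Doubling time t_d = ln(2)/r = 0.6931/0.49 = 1.4146.

1.41 years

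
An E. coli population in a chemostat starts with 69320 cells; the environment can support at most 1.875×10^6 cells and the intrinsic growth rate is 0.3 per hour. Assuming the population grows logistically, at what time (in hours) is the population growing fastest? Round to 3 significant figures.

10.9 hours

Logistic growth is fastest at N = K/2 = 937500.
A = (K − N₀)/N₀ = 26.048. Set K/(1 + A·e^(−rt)) = K/2 → A·e^(−rt) = 1.
e^(−0.3t) = 1/26.048 = 0.03839, so t = ln(26.048)/0.3 = 3.26/0.3 = 10.867.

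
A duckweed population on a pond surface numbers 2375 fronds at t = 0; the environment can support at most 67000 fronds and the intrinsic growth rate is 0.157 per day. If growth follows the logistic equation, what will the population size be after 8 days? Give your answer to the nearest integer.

7658 fronds

A = (K − N₀)/N₀ = (67000 − 2375)/2375 = 27.211.
N(t) = K/(1 + A·e^(−rt)) = 67000/(1 + 27.211×e^(−0.157×8)).
e^(−1.256) = 0.28479; denominator = 1 + 27.211×0.28479 = 8.7493.
N = 67000/8.7493 = 7657.75.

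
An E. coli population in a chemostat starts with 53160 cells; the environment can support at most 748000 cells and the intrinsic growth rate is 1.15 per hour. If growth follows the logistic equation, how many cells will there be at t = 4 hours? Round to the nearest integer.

661137 cells

A = (K − N₀)/N₀ = (748000 − 53160)/53160 = 13.071.
N(t) = K/(1 + A·e^(−rt)) = 748000/(1 + 13.071×e^(−1.15×4)).
e^(−4.6) = 0.010052; denominator = 1 + 13.071×0.010052 = 1.1314.
N = 748000/1.1314 = 661137.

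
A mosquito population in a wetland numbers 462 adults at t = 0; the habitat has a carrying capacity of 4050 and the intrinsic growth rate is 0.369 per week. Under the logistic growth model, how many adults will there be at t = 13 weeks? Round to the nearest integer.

3806 adults

A = (K − N₀)/N₀ = (4050 − 462)/462 = 7.7662.
N(t) = K/(1 + A·e^(−rt)) = 4050/(1 + 7.7662×e^(−0.369×13)).
e^(−4.797) = 0.0082545; denominator = 1 + 7.7662×0.0082545 = 1.0641.
N = 4050/1.0641 = 3806.01.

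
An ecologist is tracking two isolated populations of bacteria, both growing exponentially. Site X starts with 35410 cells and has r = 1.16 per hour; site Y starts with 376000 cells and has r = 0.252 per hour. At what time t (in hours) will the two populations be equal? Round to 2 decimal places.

2.60 hours

Set 35410·e^(1.16t) = 376000·e^(0.252t).
e^((1.16 − 0.252)t) = 376000/35410 → e^(0.908·t) = 10.618.
0.908·t = ln(10.618) = 2.3626, so t = 2.3626/0.908 = 2.602.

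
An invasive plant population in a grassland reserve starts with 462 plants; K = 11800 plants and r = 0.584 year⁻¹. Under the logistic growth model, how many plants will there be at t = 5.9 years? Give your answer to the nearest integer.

A = (K − N₀)/N₀ = (11800 − 462)/462 = 24.541.
N(t) = K/(1 + A·e^(−rt)) = 11800/(1 + 24.541×e^(−0.584×5.9)).
e^(−3.446) = 0.031886; denominator = 1 + 24.541×0.031886 = 1.7825.
N = 11800/1.7825 = 6619.88.

6620 plants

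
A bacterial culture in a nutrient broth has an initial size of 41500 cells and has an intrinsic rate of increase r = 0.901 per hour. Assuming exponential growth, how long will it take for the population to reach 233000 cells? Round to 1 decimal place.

Set N₀·e^(rt) = 233000: e^(0.901·t) = 233000/41500 = 5.6145.
0.901·t = ln(5.6145) = 1.7253, so t = 1.7253/0.901 = 1.9149.

1.9 hours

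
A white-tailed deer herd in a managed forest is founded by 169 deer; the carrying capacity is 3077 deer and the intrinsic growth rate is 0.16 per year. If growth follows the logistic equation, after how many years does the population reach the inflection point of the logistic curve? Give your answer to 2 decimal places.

17.78 years

Logistic growth is fastest at N = K/2 = 1538.5.
A = (K − N₀)/N₀ = 17.207. Set K/(1 + A·e^(−rt)) = K/2 → A·e^(−rt) = 1.
e^(−0.16t) = 1/17.207 = 0.0581155, so t = ln(17.207)/0.16 = 2.8453/0.16 = 17.783.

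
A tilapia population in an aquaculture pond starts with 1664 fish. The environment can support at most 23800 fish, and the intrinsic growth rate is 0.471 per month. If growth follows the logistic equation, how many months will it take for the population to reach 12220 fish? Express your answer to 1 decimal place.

A = (K − N₀)/N₀ = (23800 − 1664)/1664 = 13.303.
Solve 23800/(1 + 13.303·e^(−0.471t)) = 12220: 1 + 13.303·e^(−0.471t) = 1.9476, so e^(−0.471t) = 0.0712347.
−0.471·t = ln(0.0712347) = -2.6418, so t = 2.6418/0.471 = 5.6089.

5.6 months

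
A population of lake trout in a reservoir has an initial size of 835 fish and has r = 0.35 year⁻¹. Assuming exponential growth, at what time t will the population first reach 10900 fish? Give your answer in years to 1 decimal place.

Set N₀·e^(rt) = 10900: e^(0.35·t) = 10900/835 = 13.054.
0.35·t = ln(13.054) = 2.5691, so t = 2.5691/0.35 = 7.3402.

7.3 years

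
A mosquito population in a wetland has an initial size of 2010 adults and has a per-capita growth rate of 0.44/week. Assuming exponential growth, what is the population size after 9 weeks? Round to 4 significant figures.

N(t) = N₀·e^(rt) = 2010 × e^(0.44×9) = 2010 × e^3.96.
e^3.96 ≈ 52.457, so N ≈ 2010 × 52.457 = 105439.

105400 adults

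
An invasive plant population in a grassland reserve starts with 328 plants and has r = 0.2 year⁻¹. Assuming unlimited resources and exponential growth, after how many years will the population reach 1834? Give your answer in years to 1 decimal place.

Set N₀·e^(rt) = 1834: e^(0.2·t) = 1834/328 = 5.5915.
0.2·t = ln(5.5915) = 1.7212, so t = 1.7212/0.2 = 8.6062.

8.6 years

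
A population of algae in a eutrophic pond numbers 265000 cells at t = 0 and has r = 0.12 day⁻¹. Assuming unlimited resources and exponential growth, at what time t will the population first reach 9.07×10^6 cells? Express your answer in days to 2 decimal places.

Set N₀·e^(rt) = 9.07×10^6: e^(0.12·t) = 9.07×10^6/265000 = 34.226.
0.12·t = ln(34.226) = 3.533, so t = 3.533/0.12 = 29.442.

29.44 days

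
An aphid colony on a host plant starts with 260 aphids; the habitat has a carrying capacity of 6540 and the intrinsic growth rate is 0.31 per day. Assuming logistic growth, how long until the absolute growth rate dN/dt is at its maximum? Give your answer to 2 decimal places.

10.27 days

Logistic growth is fastest at N = K/2 = 3270.
A = (K − N₀)/N₀ = 24.154. Set K/(1 + A·e^(−rt)) = K/2 → A·e^(−rt) = 1.
e^(−0.31t) = 1/24.154 = 0.0414013, so t = ln(24.154)/0.31 = 3.1844/0.31 = 10.272.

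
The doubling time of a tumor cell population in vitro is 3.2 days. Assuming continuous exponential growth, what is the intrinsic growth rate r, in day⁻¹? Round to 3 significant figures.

0.217 per day

r = ln(2)/t_d = 0.6931/3.2 = 0.21661.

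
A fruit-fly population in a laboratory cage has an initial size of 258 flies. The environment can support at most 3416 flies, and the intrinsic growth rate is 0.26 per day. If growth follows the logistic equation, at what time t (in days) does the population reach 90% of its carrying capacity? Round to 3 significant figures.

A = (K − N₀)/N₀ = (3416 − 258)/258 = 12.24.
Solve 3416/(1 + 12.24·e^(−0.26t)) = 3074.4: 1 + 12.24·e^(−0.26t) = 1.1111, so e^(−0.26t) = 0.00907748.
−0.26·t = ln(0.00907748) = -4.702, so t = 4.702/0.26 = 18.084.

18.1 days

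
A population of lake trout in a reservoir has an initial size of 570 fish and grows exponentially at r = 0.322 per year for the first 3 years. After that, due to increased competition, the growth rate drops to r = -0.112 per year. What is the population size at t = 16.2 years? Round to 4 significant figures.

Phase 1: N(3) = 570·e^(0.322×3) = 570·e^0.966 = 1497.63.
Phase 2 runs for 16.2 − 3 = 13.2 years at r = -0.112.
N(16.2) = 1497.63·e^(-0.112×13.2) = 1497.63·e^-1.478 = 341.462.

341.5 fish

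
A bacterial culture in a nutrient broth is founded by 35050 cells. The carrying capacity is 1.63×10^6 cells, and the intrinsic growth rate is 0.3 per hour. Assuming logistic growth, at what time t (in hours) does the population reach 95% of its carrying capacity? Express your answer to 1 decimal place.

22.5 hours

A = (K − N₀)/N₀ = (1.63×10^6 − 35050)/35050 = 45.505.
Solve 1.63×10^6/(1 + 45.505·e^(−0.3t)) = 1.5485×10^6: 1 + 45.505·e^(−0.3t) = 1.0526, so e^(−0.3t) = 0.00115661.
−0.3·t = ln(0.00115661) = -6.7623, so t = 6.7623/0.3 = 22.541.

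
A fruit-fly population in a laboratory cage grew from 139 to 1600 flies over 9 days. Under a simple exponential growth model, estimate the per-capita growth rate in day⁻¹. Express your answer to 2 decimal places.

0.27 per day

From N(t) = N₀·e^(rt): e^(r·9) = 1600/139 = 11.511.
r·9 = ln(11.511) = 2.4433, so r = 2.4433/9 = 0.27148.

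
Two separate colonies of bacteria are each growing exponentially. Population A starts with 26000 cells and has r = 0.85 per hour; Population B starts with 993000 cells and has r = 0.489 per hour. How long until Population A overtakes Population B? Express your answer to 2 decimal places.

Set 26000·e^(0.85t) = 993000·e^(0.489t).
e^((0.85 − 0.489)t) = 993000/26000 → e^(0.361·t) = 38.192.
0.361·t = ln(38.192) = 3.6426, so t = 3.6426/0.361 = 10.09.

10.09 hours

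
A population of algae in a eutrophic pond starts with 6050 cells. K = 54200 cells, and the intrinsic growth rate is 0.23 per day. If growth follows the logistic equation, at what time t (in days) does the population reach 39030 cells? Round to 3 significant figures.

13.1 days

A = (K − N₀)/N₀ = (54200 − 6050)/6050 = 7.9587.
Solve 54200/(1 + 7.9587·e^(−0.23t)) = 39030: 1 + 7.9587·e^(−0.23t) = 1.3887, so e^(−0.23t) = 0.0488367.
−0.23·t = ln(0.0488367) = -3.0193, so t = 3.0193/0.23 = 13.127.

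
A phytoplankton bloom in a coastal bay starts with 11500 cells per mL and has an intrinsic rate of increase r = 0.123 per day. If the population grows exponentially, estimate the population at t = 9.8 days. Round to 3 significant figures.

38400 cells per mL

N(t) = N₀·e^(rt) = 11500 × e^(0.123×9.8) = 11500 × e^1.205.
e^1.205 ≈ 3.3381, so N ≈ 11500 × 3.3381 = 38388.1.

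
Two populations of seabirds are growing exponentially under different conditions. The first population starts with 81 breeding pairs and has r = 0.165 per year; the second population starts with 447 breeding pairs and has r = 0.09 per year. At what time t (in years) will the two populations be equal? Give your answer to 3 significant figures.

Set 81·e^(0.165t) = 447·e^(0.09t).
e^((0.165 − 0.09)t) = 447/81 → e^(0.075·t) = 5.5185.
0.075·t = ln(5.5185) = 1.7081, so t = 1.7081/0.075 = 22.775.

22.8 years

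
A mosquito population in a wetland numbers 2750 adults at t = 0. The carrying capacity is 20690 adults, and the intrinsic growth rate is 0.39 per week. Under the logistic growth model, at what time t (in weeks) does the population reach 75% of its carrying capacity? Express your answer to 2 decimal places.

A = (K − N₀)/N₀ = (20690 − 2750)/2750 = 6.5236.
Solve 20690/(1 + 6.5236·e^(−0.39t)) = 15517.5: 1 + 6.5236·e^(−0.39t) = 1.3333, so e^(−0.39t) = 0.0510962.
−0.39·t = ln(0.0510962) = -2.974, so t = 2.974/0.39 = 7.6258.

7.63 weeks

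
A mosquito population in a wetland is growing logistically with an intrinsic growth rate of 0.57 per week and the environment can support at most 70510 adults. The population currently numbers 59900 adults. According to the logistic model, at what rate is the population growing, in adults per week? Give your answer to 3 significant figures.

dN/dt = rN(1 − N/K) = 0.57 × 59900 × (1 − 59900/70510).
1 − 59900/70510 = 0.15048; dN/dt = 0.57 × 59900 × 0.15048 = 5137.7.

5140 adults per week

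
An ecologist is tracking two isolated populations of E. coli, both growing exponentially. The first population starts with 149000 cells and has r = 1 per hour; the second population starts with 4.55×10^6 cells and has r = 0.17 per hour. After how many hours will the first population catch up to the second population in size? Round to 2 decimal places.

4.12 hours

Set 149000·e^(1t) = 4.55×10^6·e^(0.17t).
e^((1 − 0.17)t) = 4.55×10^6/149000 → e^(0.83·t) = 30.537.
0.83·t = ln(30.537) = 3.4189, so t = 3.4189/0.83 = 4.1192.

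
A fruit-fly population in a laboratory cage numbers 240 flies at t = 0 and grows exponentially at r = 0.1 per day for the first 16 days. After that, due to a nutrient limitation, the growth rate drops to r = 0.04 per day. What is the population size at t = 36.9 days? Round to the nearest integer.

Phase 1: N(16) = 240·e^(0.1×16) = 240·e^1.6 = 1188.73.
Phase 2 runs for 36.9 − 16 = 20.9 days at r = 0.04.
N(36.9) = 1188.73·e^(0.04×20.9) = 1188.73·e^0.836 = 2742.54.

2743 flies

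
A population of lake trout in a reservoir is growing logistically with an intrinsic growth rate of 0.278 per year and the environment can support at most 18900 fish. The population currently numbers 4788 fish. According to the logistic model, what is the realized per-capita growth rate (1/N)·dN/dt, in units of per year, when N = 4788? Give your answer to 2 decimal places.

(1/N)·dN/dt = r(1 − N/K) = 0.278 × (1 − 4788/18900).
= 0.278 × 0.74667 = 0.20757.

0.21 per year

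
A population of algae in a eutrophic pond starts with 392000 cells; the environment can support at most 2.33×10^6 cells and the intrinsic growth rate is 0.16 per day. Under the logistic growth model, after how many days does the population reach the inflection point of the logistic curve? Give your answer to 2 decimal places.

Logistic growth is fastest at N = K/2 = 1.165×10^6.
A = (K − N₀)/N₀ = 4.9439. Set K/(1 + A·e^(−rt)) = K/2 → A·e^(−rt) = 1.
e^(−0.16t) = 1/4.9439 = 0.20227, so t = ln(4.9439)/0.16 = 1.5981/0.16 = 9.9884.

9.99 days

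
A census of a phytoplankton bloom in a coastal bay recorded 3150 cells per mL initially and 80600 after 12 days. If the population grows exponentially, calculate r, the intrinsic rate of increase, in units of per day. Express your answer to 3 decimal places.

From N(t) = N₀·e^(rt): e^(r·12) = 80600/3150 = 25.587.
r·12 = ln(25.587) = 3.2421, so r = 3.2421/12 = 0.27017.

0.270 per day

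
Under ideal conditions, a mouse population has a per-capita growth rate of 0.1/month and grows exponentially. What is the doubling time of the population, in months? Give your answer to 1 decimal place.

Doubling time t_d = ln(2)/r = 0.6931/0.1 = 6.9315.

6.9 months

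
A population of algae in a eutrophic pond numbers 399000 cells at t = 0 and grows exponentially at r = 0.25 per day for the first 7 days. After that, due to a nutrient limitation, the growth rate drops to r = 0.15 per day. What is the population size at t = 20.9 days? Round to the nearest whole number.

18471078 cells

Phase 1: N(7) = 399000·e^(0.25×7) = 399000·e^1.75 = 2.296086×10^6.
Phase 2 runs for 20.9 − 7 = 13.9 days at r = 0.15.
N(20.9) = 2.296086×10^6·e^(0.15×13.9) = 2.296086×10^6·e^2.085 = 1.847108×10^7.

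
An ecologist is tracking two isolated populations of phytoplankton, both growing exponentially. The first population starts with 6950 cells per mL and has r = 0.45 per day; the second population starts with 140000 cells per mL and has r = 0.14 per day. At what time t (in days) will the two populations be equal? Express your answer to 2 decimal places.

9.69 days

Set 6950·e^(0.45t) = 140000·e^(0.14t).
e^((0.45 − 0.14)t) = 140000/6950 → e^(0.31·t) = 20.144.
0.31·t = ln(20.144) = 3.0029, so t = 3.0029/0.31 = 9.6868.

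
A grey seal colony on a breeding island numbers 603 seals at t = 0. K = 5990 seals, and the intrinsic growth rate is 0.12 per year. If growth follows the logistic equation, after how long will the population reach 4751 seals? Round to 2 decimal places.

29.45 years

A = (K − N₀)/N₀ = (5990 − 603)/603 = 8.9337.
Solve 5990/(1 + 8.9337·e^(−0.12t)) = 4751: 1 + 8.9337·e^(−0.12t) = 1.2608, so e^(−0.12t) = 0.0291915.
−0.12·t = ln(0.0291915) = -3.5339, so t = 3.5339/0.12 = 29.449.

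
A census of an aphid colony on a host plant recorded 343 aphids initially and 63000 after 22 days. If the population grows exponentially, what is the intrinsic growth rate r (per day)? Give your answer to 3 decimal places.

0.237 per day

From N(t) = N₀·e^(rt): e^(r·22) = 63000/343 = 183.67.
r·22 = ln(183.67) = 5.2132, so r = 5.2132/22 = 0.23696.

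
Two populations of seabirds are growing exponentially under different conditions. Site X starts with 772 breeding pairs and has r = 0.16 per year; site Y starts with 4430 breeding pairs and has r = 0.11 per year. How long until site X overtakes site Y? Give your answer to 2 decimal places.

Set 772·e^(0.16t) = 4430·e^(0.11t).
e^((0.16 − 0.11)t) = 4430/772 → e^(0.05·t) = 5.7383.
0.05·t = ln(5.7383) = 1.7472, so t = 1.7472/0.05 = 34.943.

34.94 years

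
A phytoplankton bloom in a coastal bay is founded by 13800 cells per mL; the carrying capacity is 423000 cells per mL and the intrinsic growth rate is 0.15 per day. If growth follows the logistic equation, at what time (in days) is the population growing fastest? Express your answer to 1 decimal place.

Logistic growth is fastest at N = K/2 = 211500.
A = (K − N₀)/N₀ = 29.652. Set K/(1 + A·e^(−rt)) = K/2 → A·e^(−rt) = 1.
e^(−0.15t) = 1/29.652 = 0.0337243, so t = ln(29.652)/0.15 = 3.3895/0.15 = 22.597.

22.6 days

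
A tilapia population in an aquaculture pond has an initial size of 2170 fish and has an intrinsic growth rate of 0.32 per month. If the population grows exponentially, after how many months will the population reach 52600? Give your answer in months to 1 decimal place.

10.0 months

Set N₀·e^(rt) = 52600: e^(0.32·t) = 52600/2170 = 24.24.
0.32·t = ln(24.24) = 3.188, so t = 3.188/0.32 = 9.9625.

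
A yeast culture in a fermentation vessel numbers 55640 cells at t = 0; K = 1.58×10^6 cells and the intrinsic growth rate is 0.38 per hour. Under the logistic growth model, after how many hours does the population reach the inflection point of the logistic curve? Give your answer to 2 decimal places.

8.71 hours

Logistic growth is fastest at N = K/2 = 790000.
A = (K − N₀)/N₀ = 27.397. Set K/(1 + A·e^(−rt)) = K/2 → A·e^(−rt) = 1.
e^(−0.38t) = 1/27.397 = 0.0365006, so t = ln(27.397)/0.38 = 3.3104/0.38 = 8.7117.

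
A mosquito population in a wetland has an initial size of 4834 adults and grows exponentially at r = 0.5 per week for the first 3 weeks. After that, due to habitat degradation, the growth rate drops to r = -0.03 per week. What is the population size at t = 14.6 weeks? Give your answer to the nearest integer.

Phase 1: N(3) = 4834·e^(0.5×3) = 4834·e^1.5 = 21664.5.
Phase 2 runs for 14.6 − 3 = 11.6 weeks at r = -0.03.
N(14.6) = 21664.5·e^(-0.03×11.6) = 21664.5·e^-0.348 = 15297.3.

15297 adults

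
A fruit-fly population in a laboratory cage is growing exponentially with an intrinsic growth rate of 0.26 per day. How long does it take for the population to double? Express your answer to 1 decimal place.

Doubling time t_d = ln(2)/r = 0.6931/0.26 = 2.666.

2.7 days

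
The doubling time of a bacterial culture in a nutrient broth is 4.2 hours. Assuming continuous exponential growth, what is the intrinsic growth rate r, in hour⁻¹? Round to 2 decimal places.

r = ln(2)/t_d = 0.6931/4.2 = 0.16504.

0.17 per hour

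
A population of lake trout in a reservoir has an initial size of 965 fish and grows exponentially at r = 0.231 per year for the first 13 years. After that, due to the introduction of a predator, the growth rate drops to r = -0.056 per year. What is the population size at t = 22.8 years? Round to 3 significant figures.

11200 fish

Phase 1: N(13) = 965·e^(0.231×13) = 965·e^3.003 = 19440.8.
Phase 2 runs for 22.8 − 13 = 9.8 years at r = -0.056.
N(22.8) = 19440.8·e^(-0.056×9.8) = 19440.8·e^-0.5488 = 11229.8.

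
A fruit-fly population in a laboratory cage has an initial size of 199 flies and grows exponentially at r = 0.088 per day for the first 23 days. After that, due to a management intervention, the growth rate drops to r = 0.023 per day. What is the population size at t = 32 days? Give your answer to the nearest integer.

1853 flies

Phase 1: N(23) = 199·e^(0.088×23) = 199·e^2.024 = 1506.14.
Phase 2 runs for 32 − 23 = 9 days at r = 0.023.
N(32) = 1506.14·e^(0.023×9) = 1506.14·e^0.207 = 1852.52.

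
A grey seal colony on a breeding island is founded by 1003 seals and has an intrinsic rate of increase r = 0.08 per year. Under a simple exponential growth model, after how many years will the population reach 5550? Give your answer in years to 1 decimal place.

21.4 years

Set N₀·e^(rt) = 5550: e^(0.08·t) = 5550/1003 = 5.5334.
0.08·t = ln(5.5334) = 1.7108, so t = 1.7108/0.08 = 21.385.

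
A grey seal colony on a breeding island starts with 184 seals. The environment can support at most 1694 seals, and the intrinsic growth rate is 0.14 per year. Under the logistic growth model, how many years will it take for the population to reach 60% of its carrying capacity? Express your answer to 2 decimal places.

A = (K − N₀)/N₀ = (1694 − 184)/184 = 8.2065.
Solve 1694/(1 + 8.2065·e^(−0.14t)) = 1016.4: 1 + 8.2065·e^(−0.14t) = 1.6667, so e^(−0.14t) = 0.0812362.
−0.14·t = ln(0.0812362) = -2.5104, so t = 2.5104/0.14 = 17.931.

17.93 years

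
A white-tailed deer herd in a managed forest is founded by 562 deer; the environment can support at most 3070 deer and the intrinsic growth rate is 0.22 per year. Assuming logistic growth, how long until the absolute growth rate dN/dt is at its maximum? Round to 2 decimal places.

6.80 years

Logistic growth is fastest at N = K/2 = 1535.
A = (K − N₀)/N₀ = 4.4626. Set K/(1 + A·e^(−rt)) = K/2 → A·e^(−rt) = 1.
e^(−0.22t) = 1/4.4626 = 0.224083, so t = ln(4.4626)/0.22 = 1.4957/0.22 = 6.7988.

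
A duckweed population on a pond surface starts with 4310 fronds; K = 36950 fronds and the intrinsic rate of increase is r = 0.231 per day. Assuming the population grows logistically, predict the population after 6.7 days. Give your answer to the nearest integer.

14151 fronds

A = (K − N₀)/N₀ = (36950 − 4310)/4310 = 7.5731.
N(t) = K/(1 + A·e^(−rt)) = 36950/(1 + 7.5731×e^(−0.231×6.7)).
e^(−1.548) = 0.21274; denominator = 1 + 7.5731×0.21274 = 2.6111.
N = 36950/2.6111 = 14151.3.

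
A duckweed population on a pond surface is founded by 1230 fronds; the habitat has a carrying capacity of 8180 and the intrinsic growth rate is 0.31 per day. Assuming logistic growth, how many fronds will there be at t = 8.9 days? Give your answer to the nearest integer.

6024 fronds

A = (K − N₀)/N₀ = (8180 − 1230)/1230 = 5.6504.
N(t) = K/(1 + A·e^(−rt)) = 8180/(1 + 5.6504×e^(−0.31×8.9)).
e^(−2.759) = 0.063355; denominator = 1 + 5.6504×0.063355 = 1.358.
N = 8180/1.358 = 6023.64.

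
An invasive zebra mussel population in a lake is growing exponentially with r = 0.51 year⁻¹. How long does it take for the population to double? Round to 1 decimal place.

Doubling time t_d = ln(2)/r = 0.6931/0.51 = 1.3591.

1.4 years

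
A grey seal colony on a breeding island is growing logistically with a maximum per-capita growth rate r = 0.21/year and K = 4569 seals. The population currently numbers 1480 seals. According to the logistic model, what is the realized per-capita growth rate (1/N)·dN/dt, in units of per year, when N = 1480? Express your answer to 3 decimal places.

(1/N)·dN/dt = r(1 − N/K) = 0.21 × (1 − 1480/4569).
= 0.21 × 0.67608 = 0.14198.

0.142 per year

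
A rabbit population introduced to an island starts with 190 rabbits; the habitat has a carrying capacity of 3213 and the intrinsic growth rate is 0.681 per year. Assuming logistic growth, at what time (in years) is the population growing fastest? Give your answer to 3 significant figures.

4.06 years

Logistic growth is fastest at N = K/2 = 1606.5.
A = (K − N₀)/N₀ = 15.911. Set K/(1 + A·e^(−rt)) = K/2 → A·e^(−rt) = 1.
e^(−0.681t) = 1/15.911 = 0.0628515, so t = ln(15.911)/0.681 = 2.767/0.681 = 4.0631.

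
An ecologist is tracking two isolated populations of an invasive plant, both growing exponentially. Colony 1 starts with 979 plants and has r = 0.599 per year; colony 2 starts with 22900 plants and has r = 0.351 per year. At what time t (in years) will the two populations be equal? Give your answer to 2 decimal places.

12.71 years

Set 979·e^(0.599t) = 22900·e^(0.351t).
e^((0.599 − 0.351)t) = 22900/979 → e^(0.248·t) = 23.391.
0.248·t = ln(23.391) = 3.1524, so t = 3.1524/0.248 = 12.711.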